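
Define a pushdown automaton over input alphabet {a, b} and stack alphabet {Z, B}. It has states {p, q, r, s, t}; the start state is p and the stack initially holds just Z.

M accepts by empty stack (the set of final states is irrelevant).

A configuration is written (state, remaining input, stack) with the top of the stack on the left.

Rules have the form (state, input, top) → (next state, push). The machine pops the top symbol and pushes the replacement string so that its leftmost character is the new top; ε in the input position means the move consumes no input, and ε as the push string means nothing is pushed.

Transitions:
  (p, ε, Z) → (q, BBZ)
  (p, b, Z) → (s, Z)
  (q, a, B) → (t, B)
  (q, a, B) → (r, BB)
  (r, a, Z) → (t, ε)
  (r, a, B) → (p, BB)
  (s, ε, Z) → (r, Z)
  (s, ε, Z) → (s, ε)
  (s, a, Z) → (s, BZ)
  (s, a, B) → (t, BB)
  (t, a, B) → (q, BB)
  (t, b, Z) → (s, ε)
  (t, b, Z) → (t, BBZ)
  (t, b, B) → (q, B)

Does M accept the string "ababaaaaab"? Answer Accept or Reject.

No computation consumes all input and empties the stack.

Reject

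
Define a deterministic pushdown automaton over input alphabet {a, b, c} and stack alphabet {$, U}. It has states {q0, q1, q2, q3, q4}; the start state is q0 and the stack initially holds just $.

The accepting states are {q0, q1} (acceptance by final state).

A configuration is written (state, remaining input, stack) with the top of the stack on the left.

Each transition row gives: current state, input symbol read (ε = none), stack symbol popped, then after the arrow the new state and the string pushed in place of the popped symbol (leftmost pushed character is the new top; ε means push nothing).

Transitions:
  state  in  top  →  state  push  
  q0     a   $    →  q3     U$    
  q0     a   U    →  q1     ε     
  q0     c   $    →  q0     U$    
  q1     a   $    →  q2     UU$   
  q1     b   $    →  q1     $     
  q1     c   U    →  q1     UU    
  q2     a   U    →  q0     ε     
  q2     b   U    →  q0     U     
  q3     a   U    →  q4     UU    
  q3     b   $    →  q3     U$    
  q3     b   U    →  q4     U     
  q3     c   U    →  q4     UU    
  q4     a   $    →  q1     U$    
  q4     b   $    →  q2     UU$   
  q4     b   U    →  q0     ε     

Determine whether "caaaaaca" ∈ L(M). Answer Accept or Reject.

(q0, caaaaaca, $)
  read c, top $: go to q0, push U$ → (q0, aaaaaca, U$)
  read a, top U: go to q1, push ε → (q1, aaaaca, $)
  read a, top $: go to q2, push UU$ → (q2, aaaca, UU$)
  read a, top U: go to q0, push ε → (q0, aaca, U$)
  read a, top U: go to q1, push ε → (q1, aca, $)
  read a, top $: go to q2, push UU$ → (q2, ca, UU$)
No transition applies at (q2, ca, UU$); input not fully consumed.

Reject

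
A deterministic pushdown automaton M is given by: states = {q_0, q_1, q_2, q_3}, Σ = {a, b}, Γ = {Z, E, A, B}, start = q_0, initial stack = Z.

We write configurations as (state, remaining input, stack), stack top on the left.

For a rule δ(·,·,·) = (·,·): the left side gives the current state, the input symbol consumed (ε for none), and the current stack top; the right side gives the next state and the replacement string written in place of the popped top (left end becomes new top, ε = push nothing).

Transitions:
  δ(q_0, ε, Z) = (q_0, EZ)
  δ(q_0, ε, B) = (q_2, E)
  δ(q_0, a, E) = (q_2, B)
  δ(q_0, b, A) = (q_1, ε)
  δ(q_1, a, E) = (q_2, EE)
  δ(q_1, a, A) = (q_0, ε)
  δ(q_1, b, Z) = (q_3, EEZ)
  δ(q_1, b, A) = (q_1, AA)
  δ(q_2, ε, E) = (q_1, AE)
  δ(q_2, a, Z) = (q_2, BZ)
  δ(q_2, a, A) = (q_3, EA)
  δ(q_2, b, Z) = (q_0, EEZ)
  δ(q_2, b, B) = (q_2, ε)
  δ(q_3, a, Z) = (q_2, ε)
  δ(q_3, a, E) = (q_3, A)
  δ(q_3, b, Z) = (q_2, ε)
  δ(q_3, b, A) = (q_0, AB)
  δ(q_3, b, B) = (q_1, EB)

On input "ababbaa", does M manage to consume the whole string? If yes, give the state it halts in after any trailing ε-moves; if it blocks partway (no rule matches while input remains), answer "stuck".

(q_0, ababbaa, Z)
  ε-move, top Z: go to q_0, push EZ → (q_0, ababbaa, EZ)
  read a, top E: go to q_2, push B → (q_2, babbaa, BZ)
  read b, top B: go to q_2, push ε → (q_2, abbaa, Z)
  read a, top Z: go to q_2, push BZ → (q_2, bbaa, BZ)
  read b, top B: go to q_2, push ε → (q_2, baa, Z)
  read b, top Z: go to q_0, push EEZ → (q_0, aa, EEZ)
  read a, top E: go to q_2, push B → (q_2, a, BEZ)
No transition for (q_2, a, top B); M blocks with input a remaining.

stuck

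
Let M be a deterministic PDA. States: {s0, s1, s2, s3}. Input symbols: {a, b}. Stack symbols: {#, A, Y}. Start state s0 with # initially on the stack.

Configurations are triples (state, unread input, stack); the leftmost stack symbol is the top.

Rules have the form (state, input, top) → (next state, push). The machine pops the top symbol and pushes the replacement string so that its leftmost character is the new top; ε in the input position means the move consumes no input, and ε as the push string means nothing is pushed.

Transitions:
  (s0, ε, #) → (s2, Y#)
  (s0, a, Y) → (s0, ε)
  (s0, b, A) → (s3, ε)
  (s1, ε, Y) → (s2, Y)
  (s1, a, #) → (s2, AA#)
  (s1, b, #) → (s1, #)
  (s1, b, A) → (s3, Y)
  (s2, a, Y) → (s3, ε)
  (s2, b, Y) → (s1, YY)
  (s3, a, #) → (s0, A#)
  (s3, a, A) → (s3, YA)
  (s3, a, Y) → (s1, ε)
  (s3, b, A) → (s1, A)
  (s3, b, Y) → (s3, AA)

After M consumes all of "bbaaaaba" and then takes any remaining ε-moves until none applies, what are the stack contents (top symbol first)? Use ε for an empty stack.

A#

(s0, bbaaaaba, #)
  ε-move, top #: go to s2, push Y# → (s2, bbaaaaba, Y#)
  read b, top Y: go to s1, push YY → (s1, baaaaba, YY#)
  ε-move, top Y: go to s2, push Y → (s2, baaaaba, YY#)
  read b, top Y: go to s1, push YY → (s1, aaaaba, YYY#)
  ε-move, top Y: go to s2, push Y → (s2, aaaaba, YYY#)
  read a, top Y: go to s3, push ε → (s3, aaaba, YY#)
  read a, top Y: go to s1, push ε → (s1, aaba, Y#)
  ε-move, top Y: go to s2, push Y → (s2, aaba, Y#)
  read a, top Y: go to s3, push ε → (s3, aba, #)
  read a, top #: go to s0, push A# → (s0, ba, A#)
  read b, top A: go to s3, push ε → (s3, a, #)
  read a, top #: go to s0, push A# → (s0, ε, A#)
All input consumed in state s0 with stack A#.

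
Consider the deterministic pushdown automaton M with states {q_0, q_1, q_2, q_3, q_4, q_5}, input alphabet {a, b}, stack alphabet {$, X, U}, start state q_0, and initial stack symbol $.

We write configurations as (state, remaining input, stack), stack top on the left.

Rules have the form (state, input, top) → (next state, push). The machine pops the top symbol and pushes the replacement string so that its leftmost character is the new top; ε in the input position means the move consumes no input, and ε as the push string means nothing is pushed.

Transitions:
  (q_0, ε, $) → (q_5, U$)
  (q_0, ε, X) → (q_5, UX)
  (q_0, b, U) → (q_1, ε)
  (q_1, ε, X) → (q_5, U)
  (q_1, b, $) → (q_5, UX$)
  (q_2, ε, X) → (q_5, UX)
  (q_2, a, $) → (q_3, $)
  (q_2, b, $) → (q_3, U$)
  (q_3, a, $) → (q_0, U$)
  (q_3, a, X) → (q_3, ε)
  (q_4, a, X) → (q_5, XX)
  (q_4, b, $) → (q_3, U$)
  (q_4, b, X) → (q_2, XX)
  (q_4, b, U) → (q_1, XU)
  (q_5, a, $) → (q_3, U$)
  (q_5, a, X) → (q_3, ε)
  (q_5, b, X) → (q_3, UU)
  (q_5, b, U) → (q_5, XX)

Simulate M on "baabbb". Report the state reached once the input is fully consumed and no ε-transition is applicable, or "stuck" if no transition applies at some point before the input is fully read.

stuck

(q_0, baabbb, $)
  ε-move, top $: go to q_5, push U$ → (q_5, baabbb, U$)
  read b, top U: go to q_5, push XX → (q_5, aabbb, XX$)
  read a, top X: go to q_3, push ε → (q_3, abbb, X$)
  read a, top X: go to q_3, push ε → (q_3, bbb, $)
No transition for (q_3, b, top $); M blocks with input bbb remaining.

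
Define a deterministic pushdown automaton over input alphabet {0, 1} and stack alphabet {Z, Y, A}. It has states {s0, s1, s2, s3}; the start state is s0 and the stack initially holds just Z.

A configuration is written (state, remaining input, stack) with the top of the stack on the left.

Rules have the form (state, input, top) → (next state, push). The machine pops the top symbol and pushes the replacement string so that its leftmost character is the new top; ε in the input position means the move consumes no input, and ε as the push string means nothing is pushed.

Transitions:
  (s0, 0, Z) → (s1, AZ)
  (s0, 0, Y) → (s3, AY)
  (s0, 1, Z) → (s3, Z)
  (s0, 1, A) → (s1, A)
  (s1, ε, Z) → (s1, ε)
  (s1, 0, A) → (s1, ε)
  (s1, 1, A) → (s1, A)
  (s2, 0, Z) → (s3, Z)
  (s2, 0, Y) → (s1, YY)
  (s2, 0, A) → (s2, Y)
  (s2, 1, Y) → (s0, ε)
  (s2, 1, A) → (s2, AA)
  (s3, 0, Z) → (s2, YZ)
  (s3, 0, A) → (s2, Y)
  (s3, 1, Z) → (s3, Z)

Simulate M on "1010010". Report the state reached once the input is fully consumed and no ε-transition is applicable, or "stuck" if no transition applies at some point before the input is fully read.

(s0, 1010010, Z)
  read 1, top Z: go to s3, push Z → (s3, 010010, Z)
  read 0, top Z: go to s2, push YZ → (s2, 10010, YZ)
  read 1, top Y: go to s0, push ε → (s0, 0010, Z)
  read 0, top Z: go to s1, push AZ → (s1, 010, AZ)
  read 0, top A: go to s1, push ε → (s1, 10, Z)
  ε-move, top Z: go to s1, push ε → (s1, 10, ε)
No transition for (s1, 1, top ε); M blocks with input 10 remaining.

stuck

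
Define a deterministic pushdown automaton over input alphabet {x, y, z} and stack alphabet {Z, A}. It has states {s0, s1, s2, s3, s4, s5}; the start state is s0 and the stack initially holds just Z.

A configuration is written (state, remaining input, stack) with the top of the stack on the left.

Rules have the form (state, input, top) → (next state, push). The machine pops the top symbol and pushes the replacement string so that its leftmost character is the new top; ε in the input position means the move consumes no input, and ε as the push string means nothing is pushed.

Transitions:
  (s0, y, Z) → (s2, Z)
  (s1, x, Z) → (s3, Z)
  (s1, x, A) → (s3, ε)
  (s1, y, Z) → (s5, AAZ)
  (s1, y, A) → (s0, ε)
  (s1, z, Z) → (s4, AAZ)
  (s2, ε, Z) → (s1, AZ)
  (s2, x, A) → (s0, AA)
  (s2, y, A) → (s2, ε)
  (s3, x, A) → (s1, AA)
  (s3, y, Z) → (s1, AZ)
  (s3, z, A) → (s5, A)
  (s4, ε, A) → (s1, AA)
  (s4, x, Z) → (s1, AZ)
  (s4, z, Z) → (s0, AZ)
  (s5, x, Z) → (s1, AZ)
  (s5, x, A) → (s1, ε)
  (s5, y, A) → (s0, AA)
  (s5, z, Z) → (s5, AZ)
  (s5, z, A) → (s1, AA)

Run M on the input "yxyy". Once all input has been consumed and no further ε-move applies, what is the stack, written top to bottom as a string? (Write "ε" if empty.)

Z

(s0, yxyy, Z) ⊢ (s2, xyy, Z) ⊢ (s1, xyy, AZ) ⊢ (s3, yy, Z) ⊢ (s1, y, AZ) ⊢ (s0, ε, Z)
All input consumed in state s0 with stack Z.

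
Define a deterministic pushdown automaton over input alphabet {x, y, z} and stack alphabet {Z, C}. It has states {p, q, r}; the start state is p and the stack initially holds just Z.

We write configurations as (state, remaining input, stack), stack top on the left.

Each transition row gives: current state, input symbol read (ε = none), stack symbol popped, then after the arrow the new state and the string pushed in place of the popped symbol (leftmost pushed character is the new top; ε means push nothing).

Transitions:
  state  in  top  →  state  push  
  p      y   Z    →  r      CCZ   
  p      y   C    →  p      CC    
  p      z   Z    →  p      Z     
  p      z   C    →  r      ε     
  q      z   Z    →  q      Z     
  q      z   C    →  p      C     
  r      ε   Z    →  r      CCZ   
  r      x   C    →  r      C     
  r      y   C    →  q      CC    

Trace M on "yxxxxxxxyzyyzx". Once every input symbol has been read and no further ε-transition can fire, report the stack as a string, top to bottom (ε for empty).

(p, yxxxxxxxyzyyzx, Z)
  read y, top Z: go to r, push CCZ → (r, xxxxxxxyzyyzx, CCZ)
  read x, top C: go to r, push C → (r, xxxxxxyzyyzx, CCZ)
  read x, top C: go to r, push C → (r, xxxxxyzyyzx, CCZ)
  read x, top C: go to r, push C → (r, xxxxyzyyzx, CCZ)
  read x, top C: go to r, push C → (r, xxxyzyyzx, CCZ)
  read x, top C: go to r, push C → (r, xxyzyyzx, CCZ)
  read x, top C: go to r, push C → (r, xyzyyzx, CCZ)
  read x, top C: go to r, push C → (r, yzyyzx, CCZ)
  read y, top C: go to q, push CC → (q, zyyzx, CCCZ)
  read z, top C: go to p, push C → (p, yyzx, CCCZ)
  read y, top C: go to p, push CC → (p, yzx, CCCCZ)
  read y, top C: go to p, push CC → (p, zx, CCCCCZ)
  read z, top C: go to r, push ε → (r, x, CCCCZ)
  read x, top C: go to r, push C → (r, ε, CCCCZ)
All input consumed in state r with stack CCCCZ.

CCCCZ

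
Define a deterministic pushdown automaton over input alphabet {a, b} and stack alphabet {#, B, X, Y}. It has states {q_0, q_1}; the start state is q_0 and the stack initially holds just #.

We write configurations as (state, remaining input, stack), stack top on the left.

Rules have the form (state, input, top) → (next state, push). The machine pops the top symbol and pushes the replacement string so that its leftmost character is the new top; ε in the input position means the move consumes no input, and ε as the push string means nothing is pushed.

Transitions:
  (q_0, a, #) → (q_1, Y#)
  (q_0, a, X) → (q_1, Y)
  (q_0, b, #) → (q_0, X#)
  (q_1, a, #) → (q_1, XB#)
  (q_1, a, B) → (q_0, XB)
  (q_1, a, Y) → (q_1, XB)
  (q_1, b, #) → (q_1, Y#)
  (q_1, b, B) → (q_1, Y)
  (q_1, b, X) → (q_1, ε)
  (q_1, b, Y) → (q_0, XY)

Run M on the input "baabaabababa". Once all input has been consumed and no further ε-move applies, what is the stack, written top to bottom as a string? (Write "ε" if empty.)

(q_0, baabaabababa, #)
  read b, top #: go to q_0, push X# → (q_0, aabaabababa, X#)
  read a, top X: go to q_1, push Y → (q_1, abaabababa, Y#)
  read a, top Y: go to q_1, push XB → (q_1, baabababa, XB#)
  read b, top X: go to q_1, push ε → (q_1, aabababa, B#)
  read a, top B: go to q_0, push XB → (q_0, abababa, XB#)
  read a, top X: go to q_1, push Y → (q_1, bababa, YB#)
  read b, top Y: go to q_0, push XY → (q_0, ababa, XYB#)
  read a, top X: go to q_1, push Y → (q_1, baba, YYB#)
  read b, top Y: go to q_0, push XY → (q_0, aba, XYYB#)
  read a, top X: go to q_1, push Y → (q_1, ba, YYYB#)
  read b, top Y: go to q_0, push XY → (q_0, a, XYYYB#)
  read a, top X: go to q_1, push Y → (q_1, ε, YYYYB#)
All input consumed in state q_1 with stack YYYYB#.

YYYYB#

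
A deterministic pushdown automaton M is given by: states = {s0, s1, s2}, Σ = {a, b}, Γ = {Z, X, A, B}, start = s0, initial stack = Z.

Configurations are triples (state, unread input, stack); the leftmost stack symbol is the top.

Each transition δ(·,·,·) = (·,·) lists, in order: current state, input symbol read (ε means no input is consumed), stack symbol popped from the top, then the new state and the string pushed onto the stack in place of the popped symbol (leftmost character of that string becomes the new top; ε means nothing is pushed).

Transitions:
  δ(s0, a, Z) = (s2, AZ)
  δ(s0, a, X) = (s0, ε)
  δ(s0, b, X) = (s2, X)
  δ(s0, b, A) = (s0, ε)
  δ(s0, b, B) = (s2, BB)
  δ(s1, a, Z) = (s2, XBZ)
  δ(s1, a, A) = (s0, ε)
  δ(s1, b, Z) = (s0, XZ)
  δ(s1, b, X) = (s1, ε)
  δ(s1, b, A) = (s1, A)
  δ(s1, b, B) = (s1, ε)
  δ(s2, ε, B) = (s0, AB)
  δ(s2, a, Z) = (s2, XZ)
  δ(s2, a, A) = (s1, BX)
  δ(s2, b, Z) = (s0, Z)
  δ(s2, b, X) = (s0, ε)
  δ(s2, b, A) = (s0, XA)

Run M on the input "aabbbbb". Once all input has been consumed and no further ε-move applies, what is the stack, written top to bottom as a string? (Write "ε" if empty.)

(s0, aabbbbb, Z) ⊢ (s2, abbbbb, AZ) ⊢ (s1, bbbbb, BXZ) ⊢ (s1, bbbb, XZ) ⊢ (s1, bbb, Z) ⊢ (s0, bb, XZ) ⊢ (s2, b, XZ) ⊢ (s0, ε, Z)
All input consumed in state s0 with stack Z.

Z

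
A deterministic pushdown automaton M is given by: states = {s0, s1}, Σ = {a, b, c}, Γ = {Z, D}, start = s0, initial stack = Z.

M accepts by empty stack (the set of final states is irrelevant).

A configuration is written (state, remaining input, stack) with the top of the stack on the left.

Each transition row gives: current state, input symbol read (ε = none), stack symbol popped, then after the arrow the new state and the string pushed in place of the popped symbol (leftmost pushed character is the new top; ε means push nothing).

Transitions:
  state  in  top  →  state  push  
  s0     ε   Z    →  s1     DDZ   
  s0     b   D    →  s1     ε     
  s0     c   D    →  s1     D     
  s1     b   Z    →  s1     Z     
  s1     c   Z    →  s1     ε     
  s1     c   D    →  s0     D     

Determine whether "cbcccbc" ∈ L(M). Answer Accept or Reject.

(s0, cbcccbc, Z) ⊢ (s1, cbcccbc, DDZ) ⊢ (s0, bcccbc, DDZ) ⊢ (s1, cccbc, DZ) ⊢ (s0, ccbc, DZ) ⊢ (s1, cbc, DZ) ⊢ (s0, bc, DZ) ⊢ (s1, c, Z) ⊢ (s1, ε, ε)
All input consumed and the stack is empty.

Accept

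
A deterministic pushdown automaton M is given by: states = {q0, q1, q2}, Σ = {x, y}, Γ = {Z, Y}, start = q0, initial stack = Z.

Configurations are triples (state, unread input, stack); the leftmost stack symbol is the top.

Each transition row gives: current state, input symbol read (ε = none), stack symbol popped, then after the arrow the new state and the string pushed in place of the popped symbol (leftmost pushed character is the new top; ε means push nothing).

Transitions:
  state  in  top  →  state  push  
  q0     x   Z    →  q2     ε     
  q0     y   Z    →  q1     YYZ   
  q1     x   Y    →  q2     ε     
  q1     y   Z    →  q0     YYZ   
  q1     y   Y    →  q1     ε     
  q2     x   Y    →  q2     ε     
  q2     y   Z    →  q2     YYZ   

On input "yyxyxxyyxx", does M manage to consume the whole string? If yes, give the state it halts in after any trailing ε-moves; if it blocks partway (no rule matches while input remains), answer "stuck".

stuck

(q0, yyxyxxyyxx, Z)
  read y, top Z: go to q1, push YYZ → (q1, yxyxxyyxx, YYZ)
  read y, top Y: go to q1, push ε → (q1, xyxxyyxx, YZ)
  read x, top Y: go to q2, push ε → (q2, yxxyyxx, Z)
  read y, top Z: go to q2, push YYZ → (q2, xxyyxx, YYZ)
  read x, top Y: go to q2, push ε → (q2, xyyxx, YZ)
  read x, top Y: go to q2, push ε → (q2, yyxx, Z)
  read y, top Z: go to q2, push YYZ → (q2, yxx, YYZ)
No transition for (q2, y, top Y); M blocks with input yxx remaining.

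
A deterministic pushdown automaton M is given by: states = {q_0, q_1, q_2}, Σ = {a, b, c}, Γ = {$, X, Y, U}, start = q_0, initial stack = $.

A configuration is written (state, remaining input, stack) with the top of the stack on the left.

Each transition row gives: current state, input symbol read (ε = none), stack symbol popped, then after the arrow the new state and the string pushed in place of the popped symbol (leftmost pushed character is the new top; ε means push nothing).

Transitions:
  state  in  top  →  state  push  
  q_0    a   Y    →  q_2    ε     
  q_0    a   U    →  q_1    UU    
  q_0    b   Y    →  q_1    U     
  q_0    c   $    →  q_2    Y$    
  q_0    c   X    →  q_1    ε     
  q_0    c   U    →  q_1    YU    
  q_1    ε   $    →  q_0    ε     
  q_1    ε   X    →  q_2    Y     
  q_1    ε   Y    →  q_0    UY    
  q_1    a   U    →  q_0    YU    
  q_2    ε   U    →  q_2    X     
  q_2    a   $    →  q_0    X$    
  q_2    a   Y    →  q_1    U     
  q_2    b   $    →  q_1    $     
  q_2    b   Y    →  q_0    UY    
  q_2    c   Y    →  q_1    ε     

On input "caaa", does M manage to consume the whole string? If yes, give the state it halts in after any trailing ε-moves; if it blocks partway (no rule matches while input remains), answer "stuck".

(q_0, caaa, $) ⊢ (q_2, aaa, Y$) ⊢ (q_1, aa, U$) ⊢ (q_0, a, YU$) ⊢ (q_2, ε, U$) ⊢ (q_2, ε, X$)
All input consumed; M is in state q_2.

q_2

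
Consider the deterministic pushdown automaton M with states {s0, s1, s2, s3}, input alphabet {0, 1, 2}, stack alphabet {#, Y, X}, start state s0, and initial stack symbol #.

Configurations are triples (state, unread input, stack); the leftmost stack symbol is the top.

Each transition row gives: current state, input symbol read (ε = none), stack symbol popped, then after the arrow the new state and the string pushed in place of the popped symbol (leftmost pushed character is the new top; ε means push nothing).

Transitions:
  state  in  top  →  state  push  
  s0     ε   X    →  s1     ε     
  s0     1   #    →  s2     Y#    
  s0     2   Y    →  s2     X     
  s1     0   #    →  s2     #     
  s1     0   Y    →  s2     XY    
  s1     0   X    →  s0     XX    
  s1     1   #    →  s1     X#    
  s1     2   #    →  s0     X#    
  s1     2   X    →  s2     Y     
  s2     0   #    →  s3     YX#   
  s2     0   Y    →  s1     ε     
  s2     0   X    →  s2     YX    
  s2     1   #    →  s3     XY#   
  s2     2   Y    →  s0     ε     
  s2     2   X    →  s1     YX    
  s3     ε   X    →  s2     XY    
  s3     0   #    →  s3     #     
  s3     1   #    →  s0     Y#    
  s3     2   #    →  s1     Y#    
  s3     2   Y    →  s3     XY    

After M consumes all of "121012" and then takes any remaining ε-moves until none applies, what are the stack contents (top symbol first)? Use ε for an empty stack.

(s0, 121012, #)
  read 1, top #: go to s2, push Y# → (s2, 21012, Y#)
  read 2, top Y: go to s0, push ε → (s0, 1012, #)
  read 1, top #: go to s2, push Y# → (s2, 012, Y#)
  read 0, top Y: go to s1, push ε → (s1, 12, #)
  read 1, top #: go to s1, push X# → (s1, 2, X#)
  read 2, top X: go to s2, push Y → (s2, ε, Y#)
All input consumed in state s2 with stack Y#.

Y#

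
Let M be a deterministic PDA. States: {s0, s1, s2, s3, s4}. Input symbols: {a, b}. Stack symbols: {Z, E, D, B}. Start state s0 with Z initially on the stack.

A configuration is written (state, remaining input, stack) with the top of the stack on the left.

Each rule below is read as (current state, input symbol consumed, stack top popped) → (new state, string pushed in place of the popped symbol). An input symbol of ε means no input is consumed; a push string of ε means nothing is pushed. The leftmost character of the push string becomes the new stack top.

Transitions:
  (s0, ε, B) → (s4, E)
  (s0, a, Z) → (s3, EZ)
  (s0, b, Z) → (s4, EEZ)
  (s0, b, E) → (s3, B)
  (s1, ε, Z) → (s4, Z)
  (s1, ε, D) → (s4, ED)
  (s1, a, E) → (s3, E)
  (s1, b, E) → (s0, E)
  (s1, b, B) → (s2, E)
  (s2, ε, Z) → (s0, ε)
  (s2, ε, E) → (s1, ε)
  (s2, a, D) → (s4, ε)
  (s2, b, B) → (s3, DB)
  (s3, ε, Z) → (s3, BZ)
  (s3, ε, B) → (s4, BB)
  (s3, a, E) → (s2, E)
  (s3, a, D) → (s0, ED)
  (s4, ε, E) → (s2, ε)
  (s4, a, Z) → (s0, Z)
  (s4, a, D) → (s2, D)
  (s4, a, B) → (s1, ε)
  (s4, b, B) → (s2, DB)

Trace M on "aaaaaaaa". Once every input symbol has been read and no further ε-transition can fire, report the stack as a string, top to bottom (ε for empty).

Z

(s0, aaaaaaaa, Z) ⊢ (s3, aaaaaaa, EZ) ⊢ (s2, aaaaaa, EZ) ⊢ (s1, aaaaaa, Z) ⊢ (s4, aaaaaa, Z) ⊢ (s0, aaaaa, Z) ⊢ (s3, aaaa, EZ) ⊢ (s2, aaa, EZ) ⊢ (s1, aaa, Z) ⊢ (s4, aaa, Z) ⊢ (s0, aa, Z) ⊢ (s3, a, EZ) ⊢ (s2, ε, EZ) ⊢ (s1, ε, Z) ⊢ (s4, ε, Z)
All input consumed in state s4 with stack Z.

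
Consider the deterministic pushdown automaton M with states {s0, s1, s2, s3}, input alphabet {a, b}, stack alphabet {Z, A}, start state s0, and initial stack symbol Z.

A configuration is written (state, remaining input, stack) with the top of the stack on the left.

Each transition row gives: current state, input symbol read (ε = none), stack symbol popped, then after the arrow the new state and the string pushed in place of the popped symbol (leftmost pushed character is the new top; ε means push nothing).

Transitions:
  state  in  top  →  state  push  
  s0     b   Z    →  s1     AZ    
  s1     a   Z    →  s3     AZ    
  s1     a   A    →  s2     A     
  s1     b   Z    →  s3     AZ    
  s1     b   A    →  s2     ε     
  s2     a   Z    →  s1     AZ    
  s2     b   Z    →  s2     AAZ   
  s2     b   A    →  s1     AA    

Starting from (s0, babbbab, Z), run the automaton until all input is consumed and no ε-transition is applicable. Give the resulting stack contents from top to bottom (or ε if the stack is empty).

(s0, babbbab, Z)
  read b, top Z: go to s1, push AZ → (s1, abbbab, AZ)
  read a, top A: go to s2, push A → (s2, bbbab, AZ)
  read b, top A: go to s1, push AA → (s1, bbab, AAZ)
  read b, top A: go to s2, push ε → (s2, bab, AZ)
  read b, top A: go to s1, push AA → (s1, ab, AAZ)
  read a, top A: go to s2, push A → (s2, b, AAZ)
  read b, top A: go to s1, push AA → (s1, ε, AAAZ)
All input consumed in state s1 with stack AAAZ.

AAAZ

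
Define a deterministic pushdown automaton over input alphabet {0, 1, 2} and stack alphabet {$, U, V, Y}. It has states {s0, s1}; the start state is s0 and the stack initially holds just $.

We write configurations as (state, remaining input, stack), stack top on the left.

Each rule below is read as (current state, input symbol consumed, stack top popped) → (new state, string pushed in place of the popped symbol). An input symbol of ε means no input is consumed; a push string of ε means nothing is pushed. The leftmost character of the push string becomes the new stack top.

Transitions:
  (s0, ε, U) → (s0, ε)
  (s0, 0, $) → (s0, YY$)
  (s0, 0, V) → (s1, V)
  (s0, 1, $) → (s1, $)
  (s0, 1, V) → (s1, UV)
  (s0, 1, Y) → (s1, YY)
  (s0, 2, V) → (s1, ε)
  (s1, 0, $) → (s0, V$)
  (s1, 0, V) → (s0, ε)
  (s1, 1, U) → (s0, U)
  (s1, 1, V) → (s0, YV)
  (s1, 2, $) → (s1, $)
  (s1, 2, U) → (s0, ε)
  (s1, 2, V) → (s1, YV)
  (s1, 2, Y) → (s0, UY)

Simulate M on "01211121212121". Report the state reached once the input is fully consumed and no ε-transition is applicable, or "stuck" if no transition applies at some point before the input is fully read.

stuck

(s0, 01211121212121, $)
  read 0, top $: go to s0, push YY$ → (s0, 1211121212121, YY$)
  read 1, top Y: go to s1, push YY → (s1, 211121212121, YYY$)
  read 2, top Y: go to s0, push UY → (s0, 11121212121, UYYY$)
  ε-move, top U: go to s0, push ε → (s0, 11121212121, YYY$)
  read 1, top Y: go to s1, push YY → (s1, 1121212121, YYYY$)
No transition for (s1, 1, top Y); M blocks with input 1121212121 remaining.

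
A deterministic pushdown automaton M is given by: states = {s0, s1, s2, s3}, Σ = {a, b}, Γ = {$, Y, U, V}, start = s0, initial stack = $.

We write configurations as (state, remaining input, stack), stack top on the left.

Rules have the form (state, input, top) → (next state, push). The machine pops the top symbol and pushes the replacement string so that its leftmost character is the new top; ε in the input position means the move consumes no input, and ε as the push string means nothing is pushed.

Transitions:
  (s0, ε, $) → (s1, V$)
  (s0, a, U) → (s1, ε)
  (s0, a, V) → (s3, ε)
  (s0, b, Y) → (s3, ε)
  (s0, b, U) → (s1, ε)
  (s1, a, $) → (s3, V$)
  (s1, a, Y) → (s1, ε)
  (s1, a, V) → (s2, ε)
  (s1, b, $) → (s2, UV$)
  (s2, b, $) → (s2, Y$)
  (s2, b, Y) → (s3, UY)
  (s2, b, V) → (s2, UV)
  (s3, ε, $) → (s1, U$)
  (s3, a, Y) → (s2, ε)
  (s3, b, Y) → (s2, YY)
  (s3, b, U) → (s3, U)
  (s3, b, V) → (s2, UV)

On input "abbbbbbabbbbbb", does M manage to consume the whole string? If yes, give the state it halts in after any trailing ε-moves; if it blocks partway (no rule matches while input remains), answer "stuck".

stuck

(s0, abbbbbbabbbbbb, $)
  ε-move, top $: go to s1, push V$ → (s1, abbbbbbabbbbbb, V$)
  read a, top V: go to s2, push ε → (s2, bbbbbbabbbbbb, $)
  read b, top $: go to s2, push Y$ → (s2, bbbbbabbbbbb, Y$)
  read b, top Y: go to s3, push UY → (s3, bbbbabbbbbb, UY$)
  read b, top U: go to s3, push U → (s3, bbbabbbbbb, UY$)
  read b, top U: go to s3, push U → (s3, bbabbbbbb, UY$)
  read b, top U: go to s3, push U → (s3, babbbbbb, UY$)
  read b, top U: go to s3, push U → (s3, abbbbbb, UY$)
No transition for (s3, a, top U); M blocks with input abbbbbb remaining.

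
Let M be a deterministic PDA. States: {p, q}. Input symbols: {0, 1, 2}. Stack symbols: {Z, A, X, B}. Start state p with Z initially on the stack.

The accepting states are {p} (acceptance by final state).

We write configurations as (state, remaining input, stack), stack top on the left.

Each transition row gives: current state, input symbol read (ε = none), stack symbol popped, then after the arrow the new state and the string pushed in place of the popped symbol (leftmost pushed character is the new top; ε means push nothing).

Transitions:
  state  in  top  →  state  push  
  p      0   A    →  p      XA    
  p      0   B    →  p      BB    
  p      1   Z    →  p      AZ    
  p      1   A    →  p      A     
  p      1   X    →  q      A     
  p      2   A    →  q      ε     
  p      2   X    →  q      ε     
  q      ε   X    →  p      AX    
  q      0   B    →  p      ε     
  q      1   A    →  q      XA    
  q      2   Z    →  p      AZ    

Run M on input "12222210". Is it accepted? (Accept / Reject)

Reject

(p, 12222210, Z)
  read 1, top Z: go to p, push AZ → (p, 2222210, AZ)
  read 2, top A: go to q, push ε → (q, 222210, Z)
  read 2, top Z: go to p, push AZ → (p, 22210, AZ)
  read 2, top A: go to q, push ε → (q, 2210, Z)
  read 2, top Z: go to p, push AZ → (p, 210, AZ)
  read 2, top A: go to q, push ε → (q, 10, Z)
No transition applies at (q, 10, Z); input not fully consumed.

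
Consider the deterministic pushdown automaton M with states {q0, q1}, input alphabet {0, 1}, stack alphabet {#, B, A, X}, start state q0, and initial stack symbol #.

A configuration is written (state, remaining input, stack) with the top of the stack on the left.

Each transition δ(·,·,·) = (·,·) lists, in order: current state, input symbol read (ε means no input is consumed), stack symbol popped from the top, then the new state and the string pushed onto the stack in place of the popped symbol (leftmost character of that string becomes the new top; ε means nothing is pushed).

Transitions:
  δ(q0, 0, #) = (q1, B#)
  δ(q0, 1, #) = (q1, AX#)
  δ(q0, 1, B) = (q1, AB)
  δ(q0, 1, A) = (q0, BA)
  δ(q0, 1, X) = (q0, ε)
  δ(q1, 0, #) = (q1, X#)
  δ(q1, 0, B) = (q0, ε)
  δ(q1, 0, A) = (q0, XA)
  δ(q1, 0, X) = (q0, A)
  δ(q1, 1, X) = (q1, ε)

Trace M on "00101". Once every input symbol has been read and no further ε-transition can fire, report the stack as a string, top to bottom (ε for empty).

AX#

(q0, 00101, #)
  read 0, top #: go to q1, push B# → (q1, 0101, B#)
  read 0, top B: go to q0, push ε → (q0, 101, #)
  read 1, top #: go to q1, push AX# → (q1, 01, AX#)
  read 0, top A: go to q0, push XA → (q0, 1, XAX#)
  read 1, top X: go to q0, push ε → (q0, ε, AX#)
All input consumed in state q0 with stack AX#.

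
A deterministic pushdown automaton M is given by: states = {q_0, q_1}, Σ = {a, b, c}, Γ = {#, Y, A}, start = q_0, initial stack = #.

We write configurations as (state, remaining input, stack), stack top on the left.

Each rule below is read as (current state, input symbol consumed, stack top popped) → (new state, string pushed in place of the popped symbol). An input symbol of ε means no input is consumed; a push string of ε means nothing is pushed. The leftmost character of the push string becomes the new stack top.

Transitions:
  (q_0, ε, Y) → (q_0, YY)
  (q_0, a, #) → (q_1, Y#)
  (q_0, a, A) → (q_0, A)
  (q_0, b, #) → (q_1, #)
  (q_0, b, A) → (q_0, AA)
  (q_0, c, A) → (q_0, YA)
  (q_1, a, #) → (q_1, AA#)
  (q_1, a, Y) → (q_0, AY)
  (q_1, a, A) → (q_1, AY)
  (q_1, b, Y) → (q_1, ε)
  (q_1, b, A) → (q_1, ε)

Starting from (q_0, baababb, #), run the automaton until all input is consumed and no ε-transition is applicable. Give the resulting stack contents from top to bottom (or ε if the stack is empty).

AAAYA#

(q_0, baababb, #)
  read b, top #: go to q_1, push # → (q_1, aababb, #)
  read a, top #: go to q_1, push AA# → (q_1, ababb, AA#)
  read a, top A: go to q_1, push AY → (q_1, babb, AYA#)
  read b, top A: go to q_1, push ε → (q_1, abb, YA#)
  read a, top Y: go to q_0, push AY → (q_0, bb, AYA#)
  read b, top A: go to q_0, push AA → (q_0, b, AAYA#)
  read b, top A: go to q_0, push AA → (q_0, ε, AAAYA#)
All input consumed in state q_0 with stack AAAYA#.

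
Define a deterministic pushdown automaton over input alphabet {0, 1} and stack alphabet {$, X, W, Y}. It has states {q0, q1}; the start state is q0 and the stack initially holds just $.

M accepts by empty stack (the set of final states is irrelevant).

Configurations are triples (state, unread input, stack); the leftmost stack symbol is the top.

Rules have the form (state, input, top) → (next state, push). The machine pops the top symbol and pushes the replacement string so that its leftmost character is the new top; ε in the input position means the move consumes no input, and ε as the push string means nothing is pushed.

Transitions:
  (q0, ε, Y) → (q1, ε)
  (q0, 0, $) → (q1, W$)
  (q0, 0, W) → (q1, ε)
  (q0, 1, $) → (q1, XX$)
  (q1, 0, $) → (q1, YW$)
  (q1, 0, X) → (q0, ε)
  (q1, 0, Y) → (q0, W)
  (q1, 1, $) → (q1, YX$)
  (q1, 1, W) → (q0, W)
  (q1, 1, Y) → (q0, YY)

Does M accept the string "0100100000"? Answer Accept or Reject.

Reject

(q0, 0100100000, $)
  read 0, top $: go to q1, push W$ → (q1, 100100000, W$)
  read 1, top W: go to q0, push W → (q0, 00100000, W$)
  read 0, top W: go to q1, push ε → (q1, 0100000, $)
  read 0, top $: go to q1, push YW$ → (q1, 100000, YW$)
  read 1, top Y: go to q0, push YY → (q0, 00000, YYW$)
  ε-move, top Y: go to q1, push ε → (q1, 00000, YW$)
  read 0, top Y: go to q0, push W → (q0, 0000, WW$)
  read 0, top W: go to q1, push ε → (q1, 000, W$)
No transition applies at (q1, 000, W$); input not fully consumed.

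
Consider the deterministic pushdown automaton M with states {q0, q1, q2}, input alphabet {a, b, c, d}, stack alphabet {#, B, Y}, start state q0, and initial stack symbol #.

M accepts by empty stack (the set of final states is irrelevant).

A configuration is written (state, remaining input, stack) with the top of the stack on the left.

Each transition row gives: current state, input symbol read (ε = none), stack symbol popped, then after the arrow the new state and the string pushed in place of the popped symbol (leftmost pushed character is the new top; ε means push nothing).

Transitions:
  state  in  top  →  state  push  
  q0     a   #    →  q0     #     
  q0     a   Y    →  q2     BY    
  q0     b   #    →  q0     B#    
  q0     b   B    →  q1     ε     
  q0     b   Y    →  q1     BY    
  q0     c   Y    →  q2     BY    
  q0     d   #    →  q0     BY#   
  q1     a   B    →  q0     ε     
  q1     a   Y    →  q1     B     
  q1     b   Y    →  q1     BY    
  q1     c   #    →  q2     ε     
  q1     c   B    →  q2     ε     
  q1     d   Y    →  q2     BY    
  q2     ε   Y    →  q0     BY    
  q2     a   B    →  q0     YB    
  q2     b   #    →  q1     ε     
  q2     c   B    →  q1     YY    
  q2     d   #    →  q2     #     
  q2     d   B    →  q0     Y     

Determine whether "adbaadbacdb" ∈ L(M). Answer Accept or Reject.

(q0, adbaadbacdb, #)
  read a, top #: go to q0, push # → (q0, dbaadbacdb, #)
  read d, top #: go to q0, push BY# → (q0, baadbacdb, BY#)
  read b, top B: go to q1, push ε → (q1, aadbacdb, Y#)
  read a, top Y: go to q1, push B → (q1, adbacdb, B#)
  read a, top B: go to q0, push ε → (q0, dbacdb, #)
  read d, top #: go to q0, push BY# → (q0, bacdb, BY#)
  read b, top B: go to q1, push ε → (q1, acdb, Y#)
  read a, top Y: go to q1, push B → (q1, cdb, B#)
  read c, top B: go to q2, push ε → (q2, db, #)
  read d, top #: go to q2, push # → (q2, b, #)
  read b, top #: go to q1, push ε → (q1, ε, ε)
All input consumed and the stack is empty.

Accept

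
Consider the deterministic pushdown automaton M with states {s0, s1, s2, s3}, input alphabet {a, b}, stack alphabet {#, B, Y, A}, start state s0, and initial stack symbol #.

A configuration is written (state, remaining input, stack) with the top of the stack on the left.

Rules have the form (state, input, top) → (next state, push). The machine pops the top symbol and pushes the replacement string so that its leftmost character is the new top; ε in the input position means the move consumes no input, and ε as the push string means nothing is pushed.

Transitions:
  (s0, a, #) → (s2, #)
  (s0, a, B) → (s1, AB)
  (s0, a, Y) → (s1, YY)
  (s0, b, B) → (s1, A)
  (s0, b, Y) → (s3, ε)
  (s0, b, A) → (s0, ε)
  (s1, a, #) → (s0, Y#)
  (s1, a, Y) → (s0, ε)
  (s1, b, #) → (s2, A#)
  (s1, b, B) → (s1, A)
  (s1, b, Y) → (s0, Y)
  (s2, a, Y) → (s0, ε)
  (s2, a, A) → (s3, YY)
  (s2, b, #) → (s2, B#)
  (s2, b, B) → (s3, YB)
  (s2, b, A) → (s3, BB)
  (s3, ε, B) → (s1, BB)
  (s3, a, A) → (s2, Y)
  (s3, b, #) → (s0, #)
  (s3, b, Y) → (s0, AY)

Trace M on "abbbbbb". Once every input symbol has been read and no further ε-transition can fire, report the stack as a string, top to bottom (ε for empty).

AB#

(s0, abbbbbb, #) ⊢ (s2, bbbbbb, #) ⊢ (s2, bbbbb, B#) ⊢ (s3, bbbb, YB#) ⊢ (s0, bbb, AYB#) ⊢ (s0, bb, YB#) ⊢ (s3, b, B#) ⊢ (s1, b, BB#) ⊢ (s1, ε, AB#)
All input consumed in state s1 with stack AB#.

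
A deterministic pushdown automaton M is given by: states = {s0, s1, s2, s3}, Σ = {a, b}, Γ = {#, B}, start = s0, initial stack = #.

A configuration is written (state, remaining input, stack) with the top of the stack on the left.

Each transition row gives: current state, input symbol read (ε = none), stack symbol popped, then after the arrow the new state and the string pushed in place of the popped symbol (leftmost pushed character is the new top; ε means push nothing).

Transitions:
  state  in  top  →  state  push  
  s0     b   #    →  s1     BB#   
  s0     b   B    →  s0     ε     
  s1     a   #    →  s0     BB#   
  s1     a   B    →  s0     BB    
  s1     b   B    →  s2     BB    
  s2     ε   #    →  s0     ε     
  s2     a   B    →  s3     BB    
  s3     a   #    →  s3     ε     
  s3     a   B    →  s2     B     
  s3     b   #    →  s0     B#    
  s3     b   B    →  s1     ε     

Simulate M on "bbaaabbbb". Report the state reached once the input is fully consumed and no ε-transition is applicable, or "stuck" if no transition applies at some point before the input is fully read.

stuck

(s0, bbaaabbbb, #) ⊢ (s1, baaabbbb, BB#) ⊢ (s2, aaabbbb, BBB#) ⊢ (s3, aabbbb, BBBB#) ⊢ (s2, abbbb, BBBB#) ⊢ (s3, bbbb, BBBBB#) ⊢ (s1, bbb, BBBB#) ⊢ (s2, bb, BBBBB#)
No transition for (s2, b, top B); M blocks with input bb remaining.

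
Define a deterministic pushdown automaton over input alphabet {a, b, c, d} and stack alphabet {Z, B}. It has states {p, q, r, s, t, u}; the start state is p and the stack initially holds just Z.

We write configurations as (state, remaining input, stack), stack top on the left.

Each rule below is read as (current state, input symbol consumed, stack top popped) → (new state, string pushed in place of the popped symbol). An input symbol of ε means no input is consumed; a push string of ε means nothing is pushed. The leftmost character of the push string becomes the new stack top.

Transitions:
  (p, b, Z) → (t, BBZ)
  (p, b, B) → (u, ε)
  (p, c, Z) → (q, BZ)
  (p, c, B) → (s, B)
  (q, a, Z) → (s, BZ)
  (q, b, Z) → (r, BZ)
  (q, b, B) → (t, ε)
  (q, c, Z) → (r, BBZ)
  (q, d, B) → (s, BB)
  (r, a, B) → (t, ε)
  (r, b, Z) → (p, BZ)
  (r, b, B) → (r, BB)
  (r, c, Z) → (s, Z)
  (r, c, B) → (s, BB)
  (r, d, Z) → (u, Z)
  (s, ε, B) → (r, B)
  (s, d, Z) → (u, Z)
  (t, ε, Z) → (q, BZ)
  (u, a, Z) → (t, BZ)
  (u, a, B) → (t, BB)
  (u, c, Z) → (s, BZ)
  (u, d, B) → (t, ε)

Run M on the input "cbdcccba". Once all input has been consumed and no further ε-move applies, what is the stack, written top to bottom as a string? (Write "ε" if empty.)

BBBBBZ

(p, cbdcccba, Z)
  read c, top Z: go to q, push BZ → (q, bdcccba, BZ)
  read b, top B: go to t, push ε → (t, dcccba, Z)
  ε-move, top Z: go to q, push BZ → (q, dcccba, BZ)
  read d, top B: go to s, push BB → (s, cccba, BBZ)
  ε-move, top B: go to r, push B → (r, cccba, BBZ)
  read c, top B: go to s, push BB → (s, ccba, BBBZ)
  ε-move, top B: go to r, push B → (r, ccba, BBBZ)
  read c, top B: go to s, push BB → (s, cba, BBBBZ)
  ε-move, top B: go to r, push B → (r, cba, BBBBZ)
  read c, top B: go to s, push BB → (s, ba, BBBBBZ)
  ε-move, top B: go to r, push B → (r, ba, BBBBBZ)
  read b, top B: go to r, push BB → (r, a, BBBBBBZ)
  read a, top B: go to t, push ε → (t, ε, BBBBBZ)
All input consumed in state t with stack BBBBBZ.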